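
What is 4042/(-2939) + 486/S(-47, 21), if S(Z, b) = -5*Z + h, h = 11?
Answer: 72337/120499 ≈ 0.60031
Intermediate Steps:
S(Z, b) = 11 - 5*Z (S(Z, b) = -5*Z + 11 = 11 - 5*Z)
4042/(-2939) + 486/S(-47, 21) = 4042/(-2939) + 486/(11 - 5*(-47)) = 4042*(-1/2939) + 486/(11 + 235) = -4042/2939 + 486/246 = -4042/2939 + 486*(1/246) = -4042/2939 + 81/41 = 72337/120499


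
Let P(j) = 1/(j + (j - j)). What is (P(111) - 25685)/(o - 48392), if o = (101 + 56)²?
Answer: 2851034/2635473 ≈ 1.0818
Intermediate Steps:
o = 24649 (o = 157² = 24649)
P(j) = 1/j (P(j) = 1/(j + 0) = 1/j)
(P(111) - 25685)/(o - 48392) = (1/111 - 25685)/(24649 - 48392) = (1/111 - 25685)/(-23743) = -2851034/111*(-1/23743) = 2851034/2635473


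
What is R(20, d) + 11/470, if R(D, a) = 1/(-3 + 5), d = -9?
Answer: 123/235 ≈ 0.52340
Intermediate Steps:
R(D, a) = ½ (R(D, a) = 1/2 = ½)
R(20, d) + 11/470 = ½ + 11/470 = 123/235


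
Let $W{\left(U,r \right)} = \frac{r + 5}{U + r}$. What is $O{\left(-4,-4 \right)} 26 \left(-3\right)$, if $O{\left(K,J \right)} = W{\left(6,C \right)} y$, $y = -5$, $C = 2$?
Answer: $\frac{1365}{4} \approx 341.25$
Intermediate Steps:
$W{\left(U,r \right)} = \frac{5 + r}{U + r}$
$O{\left(K,J \right)} = - \frac{35}{8}$ ($O{\left(K,J \right)} = \frac{5 + 2}{6 + 2} \left(-5\right) = \frac{1}{8} \cdot 7 \left(-5\right) = \frac{7}{8} \left(-5\right) = - \frac{35}{8}$)
$O{\left(-4,-4 \right)} 26 \left(-3\right) = - \frac{35 \cdot 26 \left(-3\right)}{8} = \left(- \frac{35}{8}\right) \left(-78\right) = \frac{1365}{4}$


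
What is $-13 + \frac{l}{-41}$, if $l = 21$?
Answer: $- \frac{554}{41} \approx -13.512$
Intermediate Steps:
$-13 + \frac{l}{-41} = -13 + \frac{1}{-41} \cdot 21 = -13 - \frac{21}{41} = - \frac{554}{41}$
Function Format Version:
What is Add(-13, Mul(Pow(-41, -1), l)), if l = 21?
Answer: Rational(-554, 41) ≈ -13.512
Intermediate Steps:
Add(-13, Mul(Pow(-41, -1), l)) = Add(-13, Mul(Pow(-41, -1), 21)) = Add(-13, Mul(Rational(-1, 41), 21)) = Add(-13, Rational(-21, 41)) = Rational(-554, 41)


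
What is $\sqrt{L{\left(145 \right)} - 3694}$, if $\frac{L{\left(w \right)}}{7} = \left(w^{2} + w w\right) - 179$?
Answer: $\sqrt{289403} \approx 537.96$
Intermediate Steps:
$L{\left(w \right)} = -1253 + 14 w^{2}$ ($L{\left(w \right)} = 7 \left(\left(w^{2} + w w\right) - 179\right) = 7 \left(\left(w^{2} + w^{2}\right) - 179\right) = 7 \left(2 w^{2} - 179\right) = 7 \left(-179 + 2 w^{2}\right) = -1253 + 14 w^{2}$)
$\sqrt{L{\left(145 \right)} - 3694} = \sqrt{\left(-1253 + 14 \cdot 145^{2}\right) - 3694} = \sqrt{\left(-1253 + 14 \cdot 21025\right) - 3694} = \sqrt{\left(-1253 + 294350\right) - 3694} = \sqrt{293097 - 3694} = \sqrt{289403}$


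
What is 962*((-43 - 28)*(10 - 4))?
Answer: -409812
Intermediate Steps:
962*((-43 - 28)*(10 - 4)) = 962*(-71*6) = 962*(-426) = -409812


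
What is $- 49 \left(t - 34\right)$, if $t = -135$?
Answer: $8281$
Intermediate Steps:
$- 49 \left(t - 34\right) = - 49 \left(-135 - 34\right) = \left(-49\right) \left(-169\right) = 8281$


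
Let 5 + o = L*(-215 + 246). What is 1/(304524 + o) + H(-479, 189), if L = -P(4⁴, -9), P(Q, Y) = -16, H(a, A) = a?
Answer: -146102184/305015 ≈ -479.00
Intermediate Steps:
L = 16 (L = -1*(-16) = 16)
o = 491 (o = -5 + 16*(-215 + 246) = -5 + 16*31 = -5 + 496 = 491)
1/(304524 + o) + H(-479, 189) = 1/(304524 + 491) - 479 = 1/305015 - 479 = -146102184/305015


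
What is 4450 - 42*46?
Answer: 2518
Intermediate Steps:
4450 - 42*46 = 4450 - 1*1932 = 4450 - 1932 = 2518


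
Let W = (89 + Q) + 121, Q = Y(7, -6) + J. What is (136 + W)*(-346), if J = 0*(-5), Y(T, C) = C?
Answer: -117640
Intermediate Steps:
J = 0
Q = -6 (Q = -6 + 0 = -6)
W = 204 (W = (89 - 6) + 121 = 83 + 121 = 204)
(136 + W)*(-346) = (136 + 204)*(-346) = 340*(-346) = -117640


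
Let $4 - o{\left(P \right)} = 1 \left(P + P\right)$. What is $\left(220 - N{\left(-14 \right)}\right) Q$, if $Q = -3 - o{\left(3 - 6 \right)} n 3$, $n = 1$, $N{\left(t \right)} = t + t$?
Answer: $-8184$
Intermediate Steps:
$N{\left(t \right)} = 2 t$
$o{\left(P \right)} = 4 - 2 P$ ($o{\left(P \right)} = 4 - 1 \left(P + P\right) = 4 - 1 \cdot 2 P = 4 - 2 P$)
$Q = -33$ ($Q = -3 - \left(4 - 2 \left(3 - 6\right)\right) 1 \cdot 3 = -3 - \left(4 - -6\right) 1 \cdot 3 = -3 - \left(4 + 6\right) 1 \cdot 3 = -3 - 10 \cdot 1 \cdot 3 = -3 - 10 \cdot 3 = -3 - 30 = -33$)
$\left(220 - N{\left(-14 \right)}\right) Q = \left(220 - 2 \left(-14\right)\right) \left(-33\right) = \left(220 - -28\right) \left(-33\right) = \left(220 + 28\right) \left(-33\right) = 248 \left(-33\right) = -8184$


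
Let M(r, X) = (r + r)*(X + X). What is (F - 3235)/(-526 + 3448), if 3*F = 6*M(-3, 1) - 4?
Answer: -9781/8766 ≈ -1.1158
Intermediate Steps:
M(r, X) = 4*X*r (M(r, X) = (2*r)*(2*X) = 4*X*r)
F = -76/3 (F = (6*(4*1*(-3)) - 4)/3 = (6*(-12) - 4)/3 = (-72 - 4)/3 = (1/3)*(-76) = -76/3 ≈ -25.333)
(F - 3235)/(-526 + 3448) = (-76/3 - 3235)/(-526 + 3448) = -9781/3/2922 = -9781/3*1/2922 = -9781/8766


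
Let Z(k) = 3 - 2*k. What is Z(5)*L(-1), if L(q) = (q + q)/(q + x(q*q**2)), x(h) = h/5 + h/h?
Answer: -70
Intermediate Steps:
x(h) = 1 + h/5 (x(h) = h*(1/5) + 1 = h/5 + 1 = 1 + h/5)
L(q) = 2*q/(1 + q + q**3/5) (L(q) = (q + q)/(q + (1 + (q*q**2)/5)) = (2*q)/(q + (1 + q**3/5)) = (2*q)/(1 + q + q**3/5) = 2*q/(1 + q + q**3/5))
Z(5)*L(-1) = (3 - 2*5)*(10*(-1)/(5 + (-1)**3 + 5*(-1))) = (3 - 10)*(10*(-1)/(5 - 1 - 5)) = -70*(-1)/(-1) = -70*(-1)*(-1) = -7*10 = -70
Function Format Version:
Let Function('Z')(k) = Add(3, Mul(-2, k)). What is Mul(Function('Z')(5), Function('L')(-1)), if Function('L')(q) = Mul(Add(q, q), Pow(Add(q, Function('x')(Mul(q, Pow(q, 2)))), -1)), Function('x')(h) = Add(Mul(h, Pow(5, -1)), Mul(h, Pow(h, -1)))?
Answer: -70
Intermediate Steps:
Function('x')(h) = Add(1, Mul(Rational(1, 5), h)) (Function('x')(h) = Add(Mul(h, Rational(1, 5)), 1) = Add(Mul(Rational(1, 5), h), 1) = Add(1, Mul(Rational(1, 5), h)))
Function('L')(q) = Mul(2, q, Pow(Add(1, q, Mul(Rational(1, 5), Pow(q, 3))), -1)) (Function('L')(q) = Mul(Add(q, q), Pow(Add(q, Add(1, Mul(Rational(1, 5), Mul(q, Pow(q, 2))))), -1)) = Mul(Mul(2, q), Pow(Add(q, Add(1, Mul(Rational(1, 5), Pow(q, 3)))), -1)) = Mul(Mul(2, q), Pow(Add(1, q, Mul(Rational(1, 5), Pow(q, 3))), -1)) = Mul(2, q, Pow(Add(1, q, Mul(Rational(1, 5), Pow(q, 3))), -1)))
Mul(Function('Z')(5), Function('L')(-1)) = Mul(Add(3, Mul(-2, 5)), Mul(10, -1, Pow(Add(5, Pow(-1, 3), Mul(5, -1)), -1))) = Mul(Add(3, -10), Mul(10, -1, Pow(Add(5, -1, -5), -1))) = Mul(-7, Mul(10, -1, Pow(-1, -1))) = Mul(-7, Mul(10, -1, -1)) = Mul(-7, 10) = -70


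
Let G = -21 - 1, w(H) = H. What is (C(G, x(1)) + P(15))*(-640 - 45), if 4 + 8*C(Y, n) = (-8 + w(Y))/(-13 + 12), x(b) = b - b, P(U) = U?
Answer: -50005/4 ≈ -12501.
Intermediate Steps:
x(b) = 0
G = -22
C(Y, n) = ½ - Y/8 (C(Y, n) = -½ + ((-8 + Y)/(-13 + 12))/8 = -½ + ((-8 + Y)/(-1))/8 = -½ + ((-8 + Y)*(-1))/8 = -½ + (8 - Y)/8 = -½ + (1 - Y/8) = ½ - Y/8)
(C(G, x(1)) + P(15))*(-640 - 45) = ((½ - ⅛*(-22)) + 15)*(-640 - 45) = ((½ + 11/4) + 15)*(-685) = (13/4 + 15)*(-685) = (73/4)*(-685) = -50005/4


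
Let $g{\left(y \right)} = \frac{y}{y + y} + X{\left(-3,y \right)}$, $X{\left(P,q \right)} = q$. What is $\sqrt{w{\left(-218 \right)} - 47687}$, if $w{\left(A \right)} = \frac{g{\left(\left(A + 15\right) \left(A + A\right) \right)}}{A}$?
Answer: $\frac{i \sqrt{2285571841}}{218} \approx 219.3 i$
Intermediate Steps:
$g{\left(y \right)} = \frac{1}{2} + y$ ($g{\left(y \right)} = \frac{y}{y + y} + y = \frac{y}{2 y} + y = \frac{1}{2 y} y + y = \frac{1}{2} + y$)
$w{\left(A \right)} = \frac{\frac{1}{2} + 2 A \left(15 + A\right)}{A}$ ($w{\left(A \right)} = \frac{\frac{1}{2} + \left(A + 15\right) \left(A + A\right)}{A} = \frac{\frac{1}{2} + \left(15 + A\right) 2 A}{A} = \frac{\frac{1}{2} + 2 A \left(15 + A\right)}{A}$)
$\sqrt{w{\left(-218 \right)} - 47687} = \sqrt{\left(30 + \frac{1}{2 \left(-218\right)} + 2 \left(-218\right)\right) - 47687} = \sqrt{\left(30 + \frac{1}{2} \left(- \frac{1}{218}\right) - 436\right) - 47687} = \sqrt{\left(30 - \frac{1}{436} - 436\right) - 47687} = \sqrt{- \frac{177017}{436} - 47687} = \sqrt{- \frac{20968549}{436}} = \frac{i \sqrt{2285571841}}{218}$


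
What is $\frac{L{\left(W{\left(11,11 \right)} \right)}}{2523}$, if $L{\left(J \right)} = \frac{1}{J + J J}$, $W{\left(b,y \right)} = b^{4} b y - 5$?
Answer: $\frac{1}{7918214567681916} \approx 1.2629 \cdot 10^{-16}$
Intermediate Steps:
$W{\left(b,y \right)} = -5 + y b^{5}$ ($W{\left(b,y \right)} = b^{5} y - 5 = y b^{5} - 5 = -5 + y b^{5}$)
$L{\left(J \right)} = \frac{1}{J + J^{2}}$
$\frac{L{\left(W{\left(11,11 \right)} \right)}}{2523} = \frac{\frac{1}{-5 + 11 \cdot 11^{5}} \frac{1}{1 - \left(5 - 11 \cdot 11^{5}\right)}}{2523} = \frac{1}{\left(-5 + 11 \cdot 161051\right) \left(1 + \left(-5 + 11 \cdot 161051\right)\right)} \frac{1}{2523} = \frac{1}{\left(-5 + 1771561\right) \left(1 + \left(-5 + 1771561\right)\right)} \frac{1}{2523} = \frac{1}{1771556 \left(1 + 1771556\right)} \frac{1}{2523} = \frac{1}{1771556 \cdot 1771557} \cdot \frac{1}{2523} = \frac{1}{1771556} \cdot \frac{1}{1771557} \cdot \frac{1}{2523} = \frac{1}{3138412432692} \cdot \frac{1}{2523} = \frac{1}{7918214567681916}$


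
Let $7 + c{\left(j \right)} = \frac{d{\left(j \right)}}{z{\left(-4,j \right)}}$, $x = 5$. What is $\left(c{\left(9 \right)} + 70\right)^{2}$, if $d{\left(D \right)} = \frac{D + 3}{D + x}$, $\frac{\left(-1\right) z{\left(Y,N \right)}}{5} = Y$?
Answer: $\frac{19474569}{4900} \approx 3974.4$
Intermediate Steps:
$z{\left(Y,N \right)} = - 5 Y$
$d{\left(D \right)} = \frac{3 + D}{5 + D}$ ($d{\left(D \right)} = \frac{D + 3}{D + 5} = \frac{3 + D}{5 + D}$)
$c{\left(j \right)} = -7 + \frac{3 + j}{20 \left(5 + j\right)}$ ($c{\left(j \right)} = -7 + \frac{\frac{1}{5 + j} \left(3 + j\right)}{\left(-5\right) \left(-4\right)} = -7 + \frac{\frac{1}{5 + j} \left(3 + j\right)}{20} = -7 + \frac{3 + j}{5 + j} \frac{1}{20} = -7 + \frac{3 + j}{20 \left(5 + j\right)}$)
$\left(c{\left(9 \right)} + 70\right)^{2} = \left(\frac{-697 - 1251}{20 \left(5 + 9\right)} + 70\right)^{2} = \left(\frac{-697 - 1251}{20 \cdot 14} + 70\right)^{2} = \left(\frac{1}{20} \cdot \frac{1}{14} \left(-1948\right) + 70\right)^{2} = \left(- \frac{487}{70} + 70\right)^{2} = \left(\frac{4413}{70}\right)^{2} = \frac{19474569}{4900}$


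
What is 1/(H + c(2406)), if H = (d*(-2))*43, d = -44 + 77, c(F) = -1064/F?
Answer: -1203/3414646 ≈ -0.00035231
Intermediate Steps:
d = 33
H = -2838 (H = (33*(-2))*43 = -66*43 = -2838)
1/(H + c(2406)) = 1/(-2838 - 1064/2406) = 1/(-2838 - 1064*1/2406) = 1/(-2838 - 532/1203) = 1/(-3414646/1203) = -1203/3414646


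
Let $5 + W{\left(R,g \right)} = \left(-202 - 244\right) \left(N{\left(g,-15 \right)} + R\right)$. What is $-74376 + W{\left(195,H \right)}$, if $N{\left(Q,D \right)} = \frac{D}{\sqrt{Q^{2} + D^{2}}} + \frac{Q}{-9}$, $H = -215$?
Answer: $- \frac{1548049}{9} + \frac{669 \sqrt{1858}}{929} \approx -1.7197 \cdot 10^{5}$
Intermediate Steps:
$N{\left(Q,D \right)} = - \frac{Q}{9} + \frac{D}{\sqrt{D^{2} + Q^{2}}}$ ($N{\left(Q,D \right)} = \frac{D}{\sqrt{D^{2} + Q^{2}}} + Q \left(- \frac{1}{9}\right) = \frac{D}{\sqrt{D^{2} + Q^{2}}} - \frac{Q}{9} = - \frac{Q}{9} + \frac{D}{\sqrt{D^{2} + Q^{2}}}$)
$W{\left(R,g \right)} = -5 - 446 R + \frac{6690}{\sqrt{225 + g^{2}}} + \frac{446 g}{9}$ ($W{\left(R,g \right)} = -5 + \left(-202 - 244\right) \left(\left(- \frac{g}{9} - \frac{15}{\sqrt{\left(-15\right)^{2} + g^{2}}}\right) + R\right) = -5 - 446 \left(\left(- \frac{g}{9} - \frac{15}{\sqrt{225 + g^{2}}}\right) + R\right) = -5 - 446 \left(\left(- \frac{15}{\sqrt{225 + g^{2}}} - \frac{g}{9}\right) + R\right) = -5 - 446 \left(R - \frac{15}{\sqrt{225 + g^{2}}} - \frac{g}{9}\right) = -5 + \left(- 446 R + \frac{6690}{\sqrt{225 + g^{2}}} + \frac{446 g}{9}\right) = -5 - 446 R + \frac{6690}{\sqrt{225 + g^{2}}} + \frac{446 g}{9}$)
$-74376 + W{\left(195,H \right)} = -74376 + \left(-5 - 86970 + \frac{6690}{\sqrt{225 + \left(-215\right)^{2}}} + \frac{446}{9} \left(-215\right)\right) = -74376 - \left(\frac{878665}{9} - \frac{6690}{\sqrt{225 + 46225}}\right) = -74376 - \left(\frac{878665}{9} - \frac{669 \sqrt{1858}}{929}\right) = - \frac{1548049}{9} + \frac{669 \sqrt{1858}}{929}$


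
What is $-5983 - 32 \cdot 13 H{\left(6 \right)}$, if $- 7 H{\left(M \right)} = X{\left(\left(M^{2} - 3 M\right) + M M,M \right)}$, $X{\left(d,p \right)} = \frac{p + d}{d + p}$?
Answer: $- \frac{41465}{7} \approx -5923.6$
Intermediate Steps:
$X{\left(d,p \right)} = 1$ ($X{\left(d,p \right)} = \frac{d + p}{d + p} = 1$)
$H{\left(M \right)} = - \frac{1}{7}$ ($H{\left(M \right)} = \left(- \frac{1}{7}\right) 1 = - \frac{1}{7}$)
$-5983 - 32 \cdot 13 H{\left(6 \right)} = -5983 - 32 \cdot 13 \left(- \frac{1}{7}\right) = -5983 - 416 \left(- \frac{1}{7}\right) = -5983 - - \frac{416}{7} = -5983 + \frac{416}{7} = - \frac{41465}{7}$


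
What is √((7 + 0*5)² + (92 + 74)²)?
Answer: √27605 ≈ 166.15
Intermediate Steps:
√((7 + 0*5)² + (92 + 74)²) = √((7 + 0)² + 166²) = √(7² + 27556) = √(49 + 27556) = √27605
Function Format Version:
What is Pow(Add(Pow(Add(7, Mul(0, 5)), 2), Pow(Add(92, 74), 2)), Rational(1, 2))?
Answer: Pow(27605, Rational(1, 2)) ≈ 166.15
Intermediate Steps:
Pow(Add(Pow(Add(7, Mul(0, 5)), 2), Pow(Add(92, 74), 2)), Rational(1, 2)) = Pow(Add(Pow(Add(7, 0), 2), Pow(166, 2)), Rational(1, 2)) = Pow(Add(Pow(7, 2), 27556), Rational(1, 2)) = Pow(Add(49, 27556), Rational(1, 2)) = Pow(27605, Rational(1, 2))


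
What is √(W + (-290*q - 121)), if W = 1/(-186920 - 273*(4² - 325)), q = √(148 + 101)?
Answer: √(-1272819547812 - 3050559001010*√249)/102563 ≈ 68.536*I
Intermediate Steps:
q = √249 ≈ 15.780
W = -1/102563 (W = 1/(-186920 - 273*(16 - 325)) = 1/(-186920 - 273*(-309)) = 1/(-186920 + 84357) = 1/(-102563) = -1/102563 ≈ -9.7501e-6)
√(W + (-290*q - 121)) = √(-1/102563 + (-290*√249 - 121)) = √(-1/102563 + (-121 - 290*√249)) = √(-12410124/102563 - 290*√249)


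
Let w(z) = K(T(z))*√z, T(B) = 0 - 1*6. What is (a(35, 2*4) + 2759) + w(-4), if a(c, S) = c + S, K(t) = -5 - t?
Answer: 2802 + 2*I ≈ 2802.0 + 2.0*I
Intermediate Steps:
T(B) = -6 (T(B) = 0 - 6 = -6)
w(z) = √z (w(z) = (-5 - 1*(-6))*√z = (-5 + 6)*√z = 1*√z = √z)
a(c, S) = S + c
(a(35, 2*4) + 2759) + w(-4) = ((2*4 + 35) + 2759) + √(-4) = ((8 + 35) + 2759) + 2*I = (43 + 2759) + 2*I = 2802 + 2*I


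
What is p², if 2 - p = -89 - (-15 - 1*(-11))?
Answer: 7569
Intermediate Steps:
p = 87 (p = 2 - (-89 - (-15 - 1*(-11))) = 2 - (-89 - (-15 + 11)) = 2 - (-89 - 1*(-4)) = 2 - (-89 + 4) = 2 - 1*(-85) = 2 + 85 = 87)
p² = 87² = 7569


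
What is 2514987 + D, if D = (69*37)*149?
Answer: 2895384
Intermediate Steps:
D = 380397 (D = 2553*149 = 380397)
2514987 + D = 2514987 + 380397 = 2895384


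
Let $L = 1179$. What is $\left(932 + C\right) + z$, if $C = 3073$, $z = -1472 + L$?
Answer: $3712$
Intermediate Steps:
$z = -293$ ($z = -1472 + 1179 = -293$)
$\left(932 + C\right) + z = \left(932 + 3073\right) - 293 = 4005 - 293 = 3712$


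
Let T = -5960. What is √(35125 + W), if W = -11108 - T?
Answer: √29977 ≈ 173.14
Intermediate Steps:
W = -5148 (W = -11108 - 1*(-5960) = -11108 + 5960 = -5148)
√(35125 + W) = √(35125 - 5148) = √29977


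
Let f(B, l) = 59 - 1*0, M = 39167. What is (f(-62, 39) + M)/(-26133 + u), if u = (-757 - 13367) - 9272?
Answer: -39226/49529 ≈ -0.79198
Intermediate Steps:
f(B, l) = 59 (f(B, l) = 59 + 0 = 59)
u = -23396 (u = -14124 - 9272 = -23396)
(f(-62, 39) + M)/(-26133 + u) = (59 + 39167)/(-26133 - 23396) = 39226/(-49529) = 39226*(-1/49529) = -39226/49529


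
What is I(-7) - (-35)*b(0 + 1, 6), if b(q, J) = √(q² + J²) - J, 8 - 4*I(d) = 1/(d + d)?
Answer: -11647/56 + 35*√37 ≈ 4.9145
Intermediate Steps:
I(d) = 2 - 1/(8*d) (I(d) = 2 - 1/(4*(d + d)) = 2 - 1/(2*d)/4 = 2 - 1/(8*d))
b(q, J) = √(J² + q²) - J
I(-7) - (-35)*b(0 + 1, 6) = (2 - ⅛/(-7)) - (-35)*(√(6² + (0 + 1)²) - 1*6) = (2 - ⅛*(-⅐)) - (-35)*(√(36 + 1²) - 6) = (2 + 1/56) - (-35)*(√(36 + 1) - 6) = 113/56 - (-35)*(√37 - 6) = 113/56 - (-35)*(-6 + √37) = 113/56 - 35*(6 - √37) = 113/56 + (-210 + 35*√37) = -11647/56 + 35*√37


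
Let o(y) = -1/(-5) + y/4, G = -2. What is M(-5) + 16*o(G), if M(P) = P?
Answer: -49/5 ≈ -9.8000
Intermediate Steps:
o(y) = 1/5 + y/4 (o(y) = -1*(-1/5) + y*(1/4) = 1/5 + y/4)
M(-5) + 16*o(G) = -5 + 16*(1/5 + (1/4)*(-2)) = -5 + 16*(1/5 - 1/2) = -5 + 16*(-3/10) = -5 - 24/5 = -49/5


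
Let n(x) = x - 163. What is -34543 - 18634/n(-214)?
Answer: -13004077/377 ≈ -34494.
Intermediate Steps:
n(x) = -163 + x
-34543 - 18634/n(-214) = -34543 - 18634/(-163 - 214) = -34543 - 18634/(-377) = -34543 - 18634*(-1)/377 = -34543 - 1*(-18634/377) = -34543 + 18634/377 = -13004077/377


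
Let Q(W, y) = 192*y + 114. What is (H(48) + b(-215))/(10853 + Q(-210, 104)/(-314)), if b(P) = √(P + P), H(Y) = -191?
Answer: -29987/1693880 + 157*I*√430/1693880 ≈ -0.017703 + 0.001922*I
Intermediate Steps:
Q(W, y) = 114 + 192*y
b(P) = √2*√P (b(P) = √(2*P) = √2*√P)
(H(48) + b(-215))/(10853 + Q(-210, 104)/(-314)) = (-191 + √2*√(-215))/(10853 + (114 + 192*104)/(-314)) = (-191 + √2*(I*√215))/(10853 + (114 + 19968)*(-1/314)) = (-191 + I*√430)/(10853 + 20082*(-1/314)) = (-191 + I*√430)/(10853 - 10041/157) = (-191 + I*√430)/(1693880/157) = (-191 + I*√430)*(157/1693880) = -29987/1693880 + 157*I*√430/1693880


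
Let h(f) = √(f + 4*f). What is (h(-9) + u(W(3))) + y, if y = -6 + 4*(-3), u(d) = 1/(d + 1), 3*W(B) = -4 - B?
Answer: -75/4 + 3*I*√5 ≈ -18.75 + 6.7082*I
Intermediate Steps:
W(B) = -4/3 - B/3 (W(B) = (-4 - B)/3 = -4/3 - B/3)
u(d) = 1/(1 + d)
y = -18 (y = -6 - 12 = -18)
h(f) = √5*√f (h(f) = √(5*f) = √5*√f)
(h(-9) + u(W(3))) + y = (√5*√(-9) + 1/(1 + (-4/3 - ⅓*3))) - 18 = (√5*(3*I) + 1/(1 + (-4/3 - 1))) - 18 = (3*I*√5 + 1/(1 - 7/3)) - 18 = (3*I*√5 + 1/(-4/3)) - 18 = (3*I*√5 - ¾) - 18 = (-¾ + 3*I*√5) - 18 = -75/4 + 3*I*√5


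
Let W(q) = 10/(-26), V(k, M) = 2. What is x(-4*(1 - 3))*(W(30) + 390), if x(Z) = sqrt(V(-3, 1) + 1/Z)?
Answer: 5065*sqrt(34)/52 ≈ 567.96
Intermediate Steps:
x(Z) = sqrt(2 + 1/Z)
W(q) = -5/13 (W(q) = 10*(-1/26) = -5/13)
x(-4*(1 - 3))*(W(30) + 390) = sqrt(2 + 1/(-4*(1 - 3)))*(-5/13 + 390) = sqrt(2 + 1/(-4*(-2)))*(5065/13) = sqrt(2 + 1/8)*(5065/13) = sqrt(17/8)*(5065/13) = (sqrt(34)/4)*(5065/13) = 5065*sqrt(34)/52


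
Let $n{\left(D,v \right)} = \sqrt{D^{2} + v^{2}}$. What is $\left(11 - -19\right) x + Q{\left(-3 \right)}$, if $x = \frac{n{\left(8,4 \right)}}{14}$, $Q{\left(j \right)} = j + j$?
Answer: $-6 + \frac{60 \sqrt{5}}{7} \approx 13.166$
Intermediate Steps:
$Q{\left(j \right)} = 2 j$
$x = \frac{2 \sqrt{5}}{7}$ ($x = \frac{\sqrt{8^{2} + 4^{2}}}{14} = \sqrt{64 + 16} \cdot \frac{1}{14} = \sqrt{80} \cdot \frac{1}{14} = 4 \sqrt{5} \cdot \frac{1}{14} = \frac{2 \sqrt{5}}{7} \approx 0.63888$)
$\left(11 - -19\right) x + Q{\left(-3 \right)} = \left(11 - -19\right) \frac{2 \sqrt{5}}{7} + 2 \left(-3\right) = \left(11 + 19\right) \frac{2 \sqrt{5}}{7} - 6 = 30 \frac{2 \sqrt{5}}{7} - 6 = \frac{60 \sqrt{5}}{7} - 6 = -6 + \frac{60 \sqrt{5}}{7}$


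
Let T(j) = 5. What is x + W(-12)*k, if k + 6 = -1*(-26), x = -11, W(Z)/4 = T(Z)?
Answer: 389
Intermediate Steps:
W(Z) = 20 (W(Z) = 4*5 = 20)
k = 20 (k = -6 - 1*(-26) = -6 + 26 = 20)
x + W(-12)*k = -11 + 20*20 = -11 + 400 = 389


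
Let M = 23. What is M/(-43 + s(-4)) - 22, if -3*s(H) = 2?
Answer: -2951/131 ≈ -22.527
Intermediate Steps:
s(H) = -⅔ (s(H) = -⅓*2 = -⅔)
M/(-43 + s(-4)) - 22 = 23/(-43 - ⅔) - 22 = 23/(-131/3) - 22 = -3/131*23 - 22 = -69/131 - 22 = -2951/131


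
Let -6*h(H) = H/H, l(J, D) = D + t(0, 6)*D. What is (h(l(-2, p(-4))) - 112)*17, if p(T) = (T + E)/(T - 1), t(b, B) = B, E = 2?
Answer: -11441/6 ≈ -1906.8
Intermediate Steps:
p(T) = (2 + T)/(-1 + T) (p(T) = (T + 2)/(T - 1) = (2 + T)/(-1 + T))
l(J, D) = 7*D (l(J, D) = D + 6*D = 7*D)
h(H) = -⅙ (h(H) = -H/(6*H) = -⅙*1 = -⅙)
(h(l(-2, p(-4))) - 112)*17 = (-⅙ - 112)*17 = -673/6*17 = -11441/6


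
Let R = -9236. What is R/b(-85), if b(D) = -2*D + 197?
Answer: -9236/367 ≈ -25.166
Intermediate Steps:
b(D) = 197 - 2*D
R/b(-85) = -9236/(197 - 2*(-85)) = -9236/(197 + 170) = -9236/367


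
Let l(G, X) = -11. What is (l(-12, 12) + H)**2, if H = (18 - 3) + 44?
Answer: 2304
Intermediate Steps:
H = 59 (H = 15 + 44 = 59)
(l(-12, 12) + H)**2 = (-11 + 59)**2 = 48**2 = 2304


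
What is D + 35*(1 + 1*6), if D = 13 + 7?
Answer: 265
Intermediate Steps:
D = 20
D + 35*(1 + 1*6) = 20 + 35*(1 + 1*6) = 20 + 35*(1 + 6) = 20 + 35*7 = 20 + 245 = 265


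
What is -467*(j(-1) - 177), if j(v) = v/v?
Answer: 82192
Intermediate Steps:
j(v) = 1
-467*(j(-1) - 177) = -467*(1 - 177) = -467*(-176) = 82192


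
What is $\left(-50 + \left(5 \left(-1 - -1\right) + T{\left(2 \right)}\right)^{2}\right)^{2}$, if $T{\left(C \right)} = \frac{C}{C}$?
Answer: $2401$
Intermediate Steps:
$T{\left(C \right)} = 1$
$\left(-50 + \left(5 \left(-1 - -1\right) + T{\left(2 \right)}\right)^{2}\right)^{2} = \left(-50 + \left(5 \left(-1 - -1\right) + 1\right)^{2}\right)^{2} = \left(-50 + \left(5 \left(-1 + \left(-1 + 2\right)\right) + 1\right)^{2}\right)^{2} = \left(-50 + \left(5 \left(-1 + 1\right) + 1\right)^{2}\right)^{2} = \left(-50 + \left(5 \cdot 0 + 1\right)^{2}\right)^{2} = \left(-50 + \left(0 + 1\right)^{2}\right)^{2} = \left(-50 + 1^{2}\right)^{2} = \left(-50 + 1\right)^{2} = \left(-49\right)^{2} = 2401$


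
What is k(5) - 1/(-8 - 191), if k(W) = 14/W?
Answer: 2791/995 ≈ 2.8050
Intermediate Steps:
k(5) - 1/(-8 - 191) = 14/5 - 1/(-8 - 191) = 14*(1/5) - 1/(-199) = 14/5 - 1*(-1/199) = 14/5 + 1/199 = 2791/995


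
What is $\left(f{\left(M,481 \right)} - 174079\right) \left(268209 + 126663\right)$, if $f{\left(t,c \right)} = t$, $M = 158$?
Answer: $-68676533112$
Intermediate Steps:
$\left(f{\left(M,481 \right)} - 174079\right) \left(268209 + 126663\right) = \left(158 - 174079\right) \left(268209 + 126663\right) = \left(-173921\right) 394872 = -68676533112$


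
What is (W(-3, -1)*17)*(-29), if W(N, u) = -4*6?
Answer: 11832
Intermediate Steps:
W(N, u) = -24
(W(-3, -1)*17)*(-29) = -24*17*(-29) = -408*(-29) = 11832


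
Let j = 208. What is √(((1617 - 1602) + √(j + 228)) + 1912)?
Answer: √(1927 + 2*√109) ≈ 44.135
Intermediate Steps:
√(((1617 - 1602) + √(j + 228)) + 1912) = √(((1617 - 1602) + √(208 + 228)) + 1912) = √((15 + √436) + 1912) = √((15 + 2*√109) + 1912) = √(1927 + 2*√109)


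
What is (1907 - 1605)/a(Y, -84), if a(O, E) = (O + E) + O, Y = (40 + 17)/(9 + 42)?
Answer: -2567/695 ≈ -3.6935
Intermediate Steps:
Y = 19/17 (Y = 57/51 = 57*(1/51) = 19/17 ≈ 1.1176)
a(O, E) = E + 2*O (a(O, E) = (E + O) + O = E + 2*O)
(1907 - 1605)/a(Y, -84) = (1907 - 1605)/(-84 + 2*(19/17)) = 302/(-84 + 38/17) = 302/(-1390/17) = 302*(-17/1390) = -2567/695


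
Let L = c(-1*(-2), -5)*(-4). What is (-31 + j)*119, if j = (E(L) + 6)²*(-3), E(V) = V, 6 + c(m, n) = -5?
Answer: -896189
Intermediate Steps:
c(m, n) = -11 (c(m, n) = -6 - 5 = -11)
L = 44 (L = -11*(-4) = 44)
j = -7500 (j = (44 + 6)²*(-3) = 50²*(-3) = 2500*(-3) = -7500)
(-31 + j)*119 = (-31 - 7500)*119 = -7531*119 = -896189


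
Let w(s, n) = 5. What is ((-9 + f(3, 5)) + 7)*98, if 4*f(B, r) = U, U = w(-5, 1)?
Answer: -147/2 ≈ -73.500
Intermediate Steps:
U = 5
f(B, r) = 5/4 (f(B, r) = (1/4)*5 = 5/4)
((-9 + f(3, 5)) + 7)*98 = ((-9 + 5/4) + 7)*98 = (-31/4 + 7)*98 = -3/4*98 = -147/2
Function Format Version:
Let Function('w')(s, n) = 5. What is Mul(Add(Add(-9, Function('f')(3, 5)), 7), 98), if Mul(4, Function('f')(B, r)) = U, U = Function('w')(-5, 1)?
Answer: Rational(-147, 2) ≈ -73.500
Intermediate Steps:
U = 5
Function('f')(B, r) = Rational(5, 4) (Function('f')(B, r) = Mul(Rational(1, 4), 5) = Rational(5, 4))
Mul(Add(Add(-9, Function('f')(3, 5)), 7), 98) = Mul(Add(Add(-9, Rational(5, 4)), 7), 98) = Mul(Add(Rational(-31, 4), 7), 98) = Mul(Rational(-3, 4), 98) = Rational(-147, 2)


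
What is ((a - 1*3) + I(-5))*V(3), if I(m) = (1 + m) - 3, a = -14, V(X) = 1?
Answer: -24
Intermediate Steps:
I(m) = -2 + m
((a - 1*3) + I(-5))*V(3) = ((-14 - 1*3) + (-2 - 5))*1 = ((-14 - 3) - 7)*1 = (-17 - 7)*1 = -24*1 = -24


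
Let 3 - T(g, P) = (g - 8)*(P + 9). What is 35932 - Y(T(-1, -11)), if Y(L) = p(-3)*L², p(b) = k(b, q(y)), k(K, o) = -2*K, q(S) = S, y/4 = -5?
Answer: 34582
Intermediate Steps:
y = -20 (y = 4*(-5) = -20)
T(g, P) = 3 - (-8 + g)*(9 + P) (T(g, P) = 3 - (g - 8)*(P + 9) = 3 - (-8 + g)*(9 + P))
p(b) = -2*b
Y(L) = 6*L² (Y(L) = (-2*(-3))*L² = 6*L²)
35932 - Y(T(-1, -11)) = 35932 - 6*(75 - 9*(-1) + 8*(-11) - 1*(-11)*(-1))² = 35932 - 6*(75 + 9 - 88 - 11)² = 35932 - 6*(-15)² = 35932 - 6*225 = 35932 - 1*1350 = 35932 - 1350 = 34582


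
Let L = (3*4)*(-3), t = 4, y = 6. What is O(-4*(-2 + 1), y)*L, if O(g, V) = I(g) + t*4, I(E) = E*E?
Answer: -1152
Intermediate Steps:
I(E) = E²
L = -36 (L = 12*(-3) = -36)
O(g, V) = 16 + g² (O(g, V) = g² + 4*4 = g² + 16 = 16 + g²)
O(-4*(-2 + 1), y)*L = (16 + (-4*(-2 + 1))²)*(-36) = (16 + (-4*(-1))²)*(-36) = (16 + 4²)*(-36) = (16 + 16)*(-36) = 32*(-36) = -1152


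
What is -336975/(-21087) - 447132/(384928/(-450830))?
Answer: 177119088628105/338207364 ≈ 5.2370e+5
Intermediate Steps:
-336975/(-21087) - 447132/(384928/(-450830)) = -336975*(-1/21087) - 447132/(384928*(-1/450830)) = 112325/7029 - 447132/(-192464/225415) = 112325/7029 - 447132*(-225415/192464) = 112325/7029 + 25197564945/48116 = 177119088628105/338207364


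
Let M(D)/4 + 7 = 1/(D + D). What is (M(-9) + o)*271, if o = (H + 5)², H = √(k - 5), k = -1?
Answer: -22493/9 + 2710*I*√6 ≈ -2499.2 + 6638.1*I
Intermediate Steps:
M(D) = -28 + 2/D (M(D) = -28 + 4/(D + D) = -28 + 4/((2*D)) = -28 + 4*(1/(2*D)) = -28 + 2/D)
H = I*√6 (H = √(-1 - 5) = √(-6) = I*√6 ≈ 2.4495*I)
o = (5 + I*√6)² (o = (I*√6 + 5)² = (5 + I*√6)² ≈ 19.0 + 24.495*I)
(M(-9) + o)*271 = ((-28 + 2/(-9)) + (5 + I*√6)²)*271 = ((-28 + 2*(-⅑)) + (5 + I*√6)²)*271 = ((-28 - 2/9) + (5 + I*√6)²)*271 = (-254/9 + (5 + I*√6)²)*271 = -68834/9 + 271*(5 + I*√6)²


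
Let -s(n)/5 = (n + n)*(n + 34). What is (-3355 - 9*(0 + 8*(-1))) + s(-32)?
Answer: -2643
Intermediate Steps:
s(n) = -10*n*(34 + n) (s(n) = -5*(n + n)*(n + 34) = -5*2*n*(34 + n) = -10*n*(34 + n))
(-3355 - 9*(0 + 8*(-1))) + s(-32) = (-3355 - 9*(0 + 8*(-1))) - 10*(-32)*(34 - 32) = (-3355 - 9*(0 - 8)) - 10*(-32)*2 = (-3355 - 9*(-8)) + 640 = (-3355 + 72) + 640 = -3283 + 640 = -2643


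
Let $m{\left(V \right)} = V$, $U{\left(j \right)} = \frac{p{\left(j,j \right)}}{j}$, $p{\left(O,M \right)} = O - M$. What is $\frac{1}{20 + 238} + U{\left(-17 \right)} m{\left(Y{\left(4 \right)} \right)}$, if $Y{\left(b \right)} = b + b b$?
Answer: $\frac{1}{258} \approx 0.003876$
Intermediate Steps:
$Y{\left(b \right)} = b + b^{2}$
$U{\left(j \right)} = 0$ ($U{\left(j \right)} = \frac{j - j}{j} = \frac{0}{j} = 0$)
$\frac{1}{20 + 238} + U{\left(-17 \right)} m{\left(Y{\left(4 \right)} \right)} = \frac{1}{20 + 238} + 0 \cdot 4 \left(1 + 4\right) = \frac{1}{258} + 0 \cdot 4 \cdot 5 = \frac{1}{258} + 0 \cdot 20 = \frac{1}{258} + 0 = \frac{1}{258}$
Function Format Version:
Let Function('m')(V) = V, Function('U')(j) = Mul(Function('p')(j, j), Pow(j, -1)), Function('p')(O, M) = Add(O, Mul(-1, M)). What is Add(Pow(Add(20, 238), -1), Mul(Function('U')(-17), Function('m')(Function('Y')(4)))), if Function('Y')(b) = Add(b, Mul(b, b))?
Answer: Rational(1, 258) ≈ 0.0038760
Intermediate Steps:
Function('Y')(b) = Add(b, Pow(b, 2))
Function('U')(j) = 0 (Function('U')(j) = Mul(Add(j, Mul(-1, j)), Pow(j, -1)) = Mul(0, Pow(j, -1)) = 0)
Add(Pow(Add(20, 238), -1), Mul(Function('U')(-17), Function('m')(Function('Y')(4)))) = Add(Pow(Add(20, 238), -1), Mul(0, Mul(4, Add(1, 4)))) = Add(Pow(258, -1), Mul(0, Mul(4, 5))) = Add(Rational(1, 258), Mul(0, 20)) = Add(Rational(1, 258), 0) = Rational(1, 258)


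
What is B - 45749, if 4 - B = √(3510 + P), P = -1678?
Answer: -45745 - 2*√458 ≈ -45788.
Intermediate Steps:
B = 4 - 2*√458 (B = 4 - √(3510 - 1678) = 4 - √1832 = 4 - 2*√458 ≈ -38.802)
B - 45749 = (4 - 2*√458) - 45749 = -45745 - 2*√458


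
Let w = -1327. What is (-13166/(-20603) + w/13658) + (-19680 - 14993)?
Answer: -9756683190855/281395774 ≈ -34672.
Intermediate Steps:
(-13166/(-20603) + w/13658) + (-19680 - 14993) = (-13166/(-20603) - 1327/13658) + (-19680 - 14993) = (-13166*(-1/20603) - 1327*1/13658) - 34673 = (13166/20603 - 1327/13658) - 34673 = 152481047/281395774 - 34673 = -9756683190855/281395774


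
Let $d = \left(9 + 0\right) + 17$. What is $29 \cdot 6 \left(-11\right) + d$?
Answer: $-1888$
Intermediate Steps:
$d = 26$ ($d = 9 + 17 = 26$)
$29 \cdot 6 \left(-11\right) + d = 29 \cdot 6 \left(-11\right) + 26 = 29 \left(-66\right) + 26 = -1914 + 26 = -1888$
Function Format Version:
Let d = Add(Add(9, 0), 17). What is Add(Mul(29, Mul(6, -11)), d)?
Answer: -1888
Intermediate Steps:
d = 26 (d = Add(9, 17) = 26)
Add(Mul(29, Mul(6, -11)), d) = Add(Mul(29, Mul(6, -11)), 26) = Add(Mul(29, -66), 26) = Add(-1914, 26) = -1888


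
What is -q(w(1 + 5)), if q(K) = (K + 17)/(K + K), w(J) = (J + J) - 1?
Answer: -14/11 ≈ -1.2727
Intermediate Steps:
w(J) = -1 + 2*J (w(J) = 2*J - 1 = -1 + 2*J)
q(K) = (17 + K)/(2*K) (q(K) = (17 + K)/((2*K)) = (17 + K)*(1/(2*K)) = (17 + K)/(2*K))
-q(w(1 + 5)) = -(17 + (-1 + 2*(1 + 5)))/(2*(-1 + 2*(1 + 5))) = -(17 + (-1 + 2*6))/(2*(-1 + 2*6)) = -(17 + (-1 + 12))/(2*(-1 + 12)) = -(17 + 11)/(2*11) = -28/(2*11) = -1*14/11 = -14/11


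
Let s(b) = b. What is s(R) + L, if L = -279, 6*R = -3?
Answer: -559/2 ≈ -279.50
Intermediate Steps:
R = -1/2 (R = (1/6)*(-3) = -1/2 ≈ -0.50000)
s(R) + L = -1/2 - 279 = -559/2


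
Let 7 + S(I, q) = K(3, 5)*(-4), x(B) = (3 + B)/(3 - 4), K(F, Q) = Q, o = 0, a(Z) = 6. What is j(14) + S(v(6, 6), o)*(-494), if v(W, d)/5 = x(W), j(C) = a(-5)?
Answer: 13344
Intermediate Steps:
j(C) = 6
x(B) = -3 - B (x(B) = (3 + B)/(-1) = (3 + B)*(-1) = -3 - B)
v(W, d) = -15 - 5*W (v(W, d) = 5*(-3 - W) = -15 - 5*W)
S(I, q) = -27 (S(I, q) = -7 + 5*(-4) = -7 - 20 = -27)
j(14) + S(v(6, 6), o)*(-494) = 6 - 27*(-494) = 6 + 13338 = 13344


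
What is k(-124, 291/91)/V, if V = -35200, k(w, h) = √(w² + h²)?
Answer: -√127413337/3203200 ≈ -0.0035239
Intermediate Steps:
k(w, h) = √(h² + w²)
k(-124, 291/91)/V = √((291/91)² + (-124)²)/(-35200) = √((291*(1/91))² + 15376)*(-1/35200) = √((291/91)² + 15376)*(-1/35200) = √(84681/8281 + 15376)*(-1/35200) = √(127413337/8281)*(-1/35200) = (√127413337/91)*(-1/35200) = -√127413337/3203200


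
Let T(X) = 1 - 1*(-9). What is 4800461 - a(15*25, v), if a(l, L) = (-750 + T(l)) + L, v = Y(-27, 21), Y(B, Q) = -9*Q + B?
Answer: 4801417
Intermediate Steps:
Y(B, Q) = B - 9*Q
v = -216 (v = -27 - 9*21 = -27 - 189 = -216)
T(X) = 10 (T(X) = 1 + 9 = 10)
a(l, L) = -740 + L (a(l, L) = (-750 + 10) + L = -740 + L)
4800461 - a(15*25, v) = 4800461 - (-740 - 216) = 4800461 - 1*(-956) = 4800461 + 956 = 4801417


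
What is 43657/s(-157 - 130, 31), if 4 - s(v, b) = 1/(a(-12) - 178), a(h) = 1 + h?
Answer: 8251173/757 ≈ 10900.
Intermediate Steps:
s(v, b) = 757/189 (s(v, b) = 4 - 1/((1 - 12) - 178) = 4 - 1/(-11 - 178) = 4 - 1/(-189) = 4 - 1*(-1/189) = 4 + 1/189 = 757/189)
43657/s(-157 - 130, 31) = 43657/(757/189) = 43657*(189/757) = 8251173/757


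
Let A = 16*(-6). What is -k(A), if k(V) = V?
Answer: 96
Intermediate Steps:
A = -96
-k(A) = -1*(-96) = 96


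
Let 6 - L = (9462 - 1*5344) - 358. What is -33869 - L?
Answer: -30115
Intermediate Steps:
L = -3754 (L = 6 - ((9462 - 1*5344) - 358) = 6 - ((9462 - 5344) - 358) = 6 - (4118 - 358) = 6 - 1*3760 = 6 - 3760 = -3754)
-33869 - L = -33869 - 1*(-3754) = -33869 + 3754 = -30115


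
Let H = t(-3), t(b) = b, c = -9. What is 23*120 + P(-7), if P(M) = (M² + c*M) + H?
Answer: 2869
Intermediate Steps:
H = -3
P(M) = -3 + M² - 9*M (P(M) = (M² - 9*M) - 3 = -3 + M² - 9*M)
23*120 + P(-7) = 23*120 + (-3 + (-7)² - 9*(-7)) = 2760 + (-3 + 49 + 63) = 2760 + 109 = 2869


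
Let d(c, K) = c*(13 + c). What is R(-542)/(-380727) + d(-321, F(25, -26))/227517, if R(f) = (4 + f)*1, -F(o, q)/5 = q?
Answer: 12588040394/28873954953 ≈ 0.43597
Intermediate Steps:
F(o, q) = -5*q
R(f) = 4 + f
R(-542)/(-380727) + d(-321, F(25, -26))/227517 = (4 - 542)/(-380727) - 321*(13 - 321)/227517 = -538*(-1/380727) - 321*(-308)*(1/227517) = 538/380727 + 98868*(1/227517) = 538/380727 + 32956/75839 = 12588040394/28873954953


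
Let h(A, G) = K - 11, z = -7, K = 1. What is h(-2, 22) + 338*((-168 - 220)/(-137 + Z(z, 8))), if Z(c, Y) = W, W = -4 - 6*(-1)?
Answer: 129794/135 ≈ 961.44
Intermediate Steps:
W = 2 (W = -4 - 1*(-6) = -4 + 6 = 2)
Z(c, Y) = 2
h(A, G) = -10 (h(A, G) = 1 - 11 = -10)
h(-2, 22) + 338*((-168 - 220)/(-137 + Z(z, 8))) = -10 + 338*((-168 - 220)/(-137 + 2)) = -10 + 338*(-388/(-135)) = -10 + 338*(-388*(-1/135)) = -10 + 338*(388/135) = -10 + 131144/135 = 129794/135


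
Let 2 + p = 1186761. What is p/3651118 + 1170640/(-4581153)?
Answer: 1162579777607/16726330179054 ≈ 0.069506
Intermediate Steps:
p = 1186759 (p = -2 + 1186761 = 1186759)
p/3651118 + 1170640/(-4581153) = 1186759/3651118 + 1170640/(-4581153) = 1186759*(1/3651118) + 1170640*(-1/4581153) = 1186759/3651118 - 1170640/4581153 = 1162579777607/16726330179054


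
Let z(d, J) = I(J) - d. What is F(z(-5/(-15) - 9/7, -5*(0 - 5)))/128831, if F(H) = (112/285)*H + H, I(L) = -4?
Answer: -25408/771053535 ≈ -3.2952e-5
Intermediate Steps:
z(d, J) = -4 - d
F(H) = 397*H/285 (F(H) = (112*(1/285))*H + H = 112*H/285 + H = 397*H/285)
F(z(-5/(-15) - 9/7, -5*(0 - 5)))/128831 = (397*(-4 - (-5/(-15) - 9/7))/285)/128831 = (397*(-4 - (-5*(-1/15) - 9*⅐))/285)*(1/128831) = (397*(-4 - (⅓ - 9/7))/285)*(1/128831) = (397*(-4 - 1*(-20/21))/285)*(1/128831) = (397*(-4 + 20/21)/285)*(1/128831) = ((397/285)*(-64/21))*(1/128831) = -25408/5985*1/128831 = -25408/771053535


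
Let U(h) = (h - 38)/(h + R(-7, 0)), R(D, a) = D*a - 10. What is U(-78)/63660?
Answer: 29/1400520 ≈ 2.0707e-5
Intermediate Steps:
R(D, a) = -10 + D*a
U(h) = (-38 + h)/(-10 + h) (U(h) = (h - 38)/(h + (-10 - 7*0)) = (-38 + h)/(h + (-10 + 0)) = (-38 + h)/(h - 10) = (-38 + h)/(-10 + h))
U(-78)/63660 = ((-38 - 78)/(-10 - 78))/63660 = (-116/(-88))*(1/63660) = -1/88*(-116)*(1/63660) = (29/22)*(1/63660) = 29/1400520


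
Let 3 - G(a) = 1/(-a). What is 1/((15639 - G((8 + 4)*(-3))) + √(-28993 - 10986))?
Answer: 20264292/316904845393 - 1296*I*√39979/316904845393 ≈ 6.3944e-5 - 8.177e-7*I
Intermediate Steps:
G(a) = 3 + 1/a (G(a) = 3 - 1/((-a)) = 3 - (-1)/a = 3 + 1/a)
1/((15639 - G((8 + 4)*(-3))) + √(-28993 - 10986)) = 1/((15639 - (3 + 1/((8 + 4)*(-3)))) + √(-28993 - 10986)) = 1/((15639 - (3 + 1/(12*(-3)))) + √(-39979)) = 1/((15639 - (3 + 1/(-36))) + I*√39979) = 1/((15639 - (3 - 1/36)) + I*√39979) = 1/((15639 - 1*107/36) + I*√39979) = 1/((15639 - 107/36) + I*√39979) = 1/(562897/36 + I*√39979)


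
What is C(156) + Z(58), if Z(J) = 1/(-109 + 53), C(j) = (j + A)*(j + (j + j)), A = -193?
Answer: -969697/56 ≈ -17316.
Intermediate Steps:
C(j) = 3*j*(-193 + j) (C(j) = (j - 193)*(j + (j + j)) = (-193 + j)*(j + 2*j) = (-193 + j)*(3*j) = 3*j*(-193 + j))
Z(J) = -1/56 (Z(J) = 1/(-56) = -1/56)
C(156) + Z(58) = 3*156*(-193 + 156) - 1/56 = 3*156*(-37) - 1/56 = -17316 - 1/56 = -969697/56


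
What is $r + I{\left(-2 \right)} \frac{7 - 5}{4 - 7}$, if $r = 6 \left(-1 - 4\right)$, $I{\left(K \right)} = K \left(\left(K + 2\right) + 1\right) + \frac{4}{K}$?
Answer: $- \frac{82}{3} \approx -27.333$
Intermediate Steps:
$I{\left(K \right)} = \frac{4}{K} + K \left(3 + K\right)$ ($I{\left(K \right)} = K \left(\left(2 + K\right) + 1\right) + \frac{4}{K} = K \left(3 + K\right) + \frac{4}{K} = \frac{4}{K} + K \left(3 + K\right)$)
$r = -30$ ($r = 6 \left(-5\right) = -30$)
$r + I{\left(-2 \right)} \frac{7 - 5}{4 - 7} = -30 + \frac{4 + \left(-2\right)^{2} \left(3 - 2\right)}{-2} \frac{7 - 5}{4 - 7} = -30 + - \frac{4 + 4 \cdot 1}{2} \frac{2}{-3} = -30 + - \frac{4 + 4}{2} \cdot 2 \left(- \frac{1}{3}\right) = -30 + \left(- \frac{1}{2}\right) 8 \left(- \frac{2}{3}\right) = -30 - - \frac{8}{3} = -30 + \frac{8}{3} = - \frac{82}{3}$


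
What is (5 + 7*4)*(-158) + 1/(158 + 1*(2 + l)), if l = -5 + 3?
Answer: -823811/158 ≈ -5214.0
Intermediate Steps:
l = -2
(5 + 7*4)*(-158) + 1/(158 + 1*(2 + l)) = (5 + 7*4)*(-158) + 1/(158 + 1*(2 - 2)) = (5 + 28)*(-158) + 1/(158 + 1*0) = 33*(-158) + 1/(158 + 0) = -5214 + 1/158 = -823811/158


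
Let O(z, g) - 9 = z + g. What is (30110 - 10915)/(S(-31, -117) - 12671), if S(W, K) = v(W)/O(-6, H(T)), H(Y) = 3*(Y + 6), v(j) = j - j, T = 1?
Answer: -19195/12671 ≈ -1.5149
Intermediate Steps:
v(j) = 0
H(Y) = 18 + 3*Y (H(Y) = 3*(6 + Y) = 18 + 3*Y)
O(z, g) = 9 + g + z (O(z, g) = 9 + (z + g) = 9 + (g + z) = 9 + g + z)
S(W, K) = 0 (S(W, K) = 0/(9 + (18 + 3*1) - 6) = 0/(9 + (18 + 3) - 6) = 0/(9 + 21 - 6) = 0/24 = 0*(1/24) = 0)
(30110 - 10915)/(S(-31, -117) - 12671) = (30110 - 10915)/(0 - 12671) = 19195/(-12671) = 19195*(-1/12671) = -19195/12671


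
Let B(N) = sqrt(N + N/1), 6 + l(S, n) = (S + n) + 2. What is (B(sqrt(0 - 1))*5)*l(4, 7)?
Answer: 35 + 35*I ≈ 35.0 + 35.0*I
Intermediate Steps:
l(S, n) = -4 + S + n (l(S, n) = -6 + ((S + n) + 2) = -6 + (2 + S + n) = -4 + S + n)
B(N) = sqrt(2)*sqrt(N) (B(N) = sqrt(N + N*1) = sqrt(N + N) = sqrt(2*N) = sqrt(2)*sqrt(N))
(B(sqrt(0 - 1))*5)*l(4, 7) = ((sqrt(2)*sqrt(sqrt(0 - 1)))*5)*(-4 + 4 + 7) = ((sqrt(2)*sqrt(sqrt(-1)))*5)*7 = ((sqrt(2)*sqrt(I))*5)*7 = (5*sqrt(2)*sqrt(I))*7 = 35*sqrt(2)*sqrt(I)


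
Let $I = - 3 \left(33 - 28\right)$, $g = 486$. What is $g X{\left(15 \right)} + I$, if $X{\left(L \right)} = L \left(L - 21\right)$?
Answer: $-43755$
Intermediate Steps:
$I = -15$ ($I = \left(-3\right) 5 = -15$)
$X{\left(L \right)} = L \left(-21 + L\right)$
$g X{\left(15 \right)} + I = 486 \cdot 15 \left(-21 + 15\right) - 15 = 486 \cdot 15 \left(-6\right) - 15 = 486 \left(-90\right) - 15 = -43740 - 15 = -43755$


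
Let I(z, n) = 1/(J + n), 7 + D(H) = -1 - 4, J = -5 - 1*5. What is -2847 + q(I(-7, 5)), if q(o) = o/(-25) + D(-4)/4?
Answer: -356249/125 ≈ -2850.0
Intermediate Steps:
J = -10 (J = -5 - 5 = -10)
D(H) = -12 (D(H) = -7 + (-1 - 4) = -7 - 5 = -12)
I(z, n) = 1/(-10 + n)
q(o) = -3 - o/25 (q(o) = o/(-25) - 12/4 = o*(-1/25) - 12*¼ = -o/25 - 3 = -3 - o/25)
-2847 + q(I(-7, 5)) = -2847 + (-3 - 1/(25*(-10 + 5))) = -2847 + (-3 - 1/25/(-5)) = -2847 + (-3 - 1/25*(-⅕)) = -2847 + (-3 + 1/125) = -2847 - 374/125 = -356249/125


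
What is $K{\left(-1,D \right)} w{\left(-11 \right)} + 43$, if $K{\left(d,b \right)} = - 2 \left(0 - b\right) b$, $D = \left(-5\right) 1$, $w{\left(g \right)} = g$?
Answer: $-507$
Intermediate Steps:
$D = -5$
$K{\left(d,b \right)} = 2 b^{2}$ ($K{\left(d,b \right)} = - 2 \left(- b\right) b = 2 b b = 2 b^{2}$)
$K{\left(-1,D \right)} w{\left(-11 \right)} + 43 = 2 \left(-5\right)^{2} \left(-11\right) + 43 = 2 \cdot 25 \left(-11\right) + 43 = 50 \left(-11\right) + 43 = -550 + 43 = -507$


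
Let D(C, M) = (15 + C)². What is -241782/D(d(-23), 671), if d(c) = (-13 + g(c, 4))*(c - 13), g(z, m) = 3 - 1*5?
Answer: -80594/102675 ≈ -0.78494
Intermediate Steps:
g(z, m) = -2 (g(z, m) = 3 - 5 = -2)
d(c) = 195 - 15*c (d(c) = (-13 - 2)*(c - 13) = -15*(-13 + c) = 195 - 15*c)
-241782/D(d(-23), 671) = -241782/(15 + (195 - 15*(-23)))² = -241782/(15 + (195 + 345))² = -241782/(15 + 540)² = -241782/(555²) = -241782/308025 = -241782*1/308025 = -80594/102675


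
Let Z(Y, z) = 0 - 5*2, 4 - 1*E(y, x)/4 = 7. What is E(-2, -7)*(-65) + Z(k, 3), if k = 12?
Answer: 770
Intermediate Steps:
E(y, x) = -12 (E(y, x) = 16 - 4*7 = 16 - 28 = -12)
Z(Y, z) = -10 (Z(Y, z) = 0 - 10 = -10)
E(-2, -7)*(-65) + Z(k, 3) = -12*(-65) - 10 = 780 - 10 = 770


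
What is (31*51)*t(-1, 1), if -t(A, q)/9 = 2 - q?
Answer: -14229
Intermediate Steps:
t(A, q) = -18 + 9*q (t(A, q) = -9*(2 - q) = -18 + 9*q)
(31*51)*t(-1, 1) = (31*51)*(-18 + 9*1) = 1581*(-18 + 9) = 1581*(-9) = -14229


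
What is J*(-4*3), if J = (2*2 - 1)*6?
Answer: -216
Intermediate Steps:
J = 18 (J = (4 - 1)*6 = 3*6 = 18)
J*(-4*3) = 18*(-4*3) = 18*(-12) = -216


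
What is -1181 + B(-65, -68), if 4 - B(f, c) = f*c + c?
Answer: -5529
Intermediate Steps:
B(f, c) = 4 - c - c*f (B(f, c) = 4 - (f*c + c) = 4 - (c*f + c) = 4 - (c + c*f) = 4 + (-c - c*f) = 4 - c - c*f)
-1181 + B(-65, -68) = -1181 + (4 - 1*(-68) - 1*(-68)*(-65)) = -1181 + (4 + 68 - 4420) = -1181 - 4348 = -5529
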